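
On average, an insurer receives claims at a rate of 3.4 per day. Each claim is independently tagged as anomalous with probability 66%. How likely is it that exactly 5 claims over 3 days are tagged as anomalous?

0.1374

Thinning: the claims that are tagged as anomalous themselves form a Poisson process with rate 0.66 × 3.4 = 2.244 per day.
Over the interval, μ = 2.244 × 3 = 6.732 (3 days).
P(N = 5) = e^(−6.732) · 6.732^5/5! ≈ 0.1374.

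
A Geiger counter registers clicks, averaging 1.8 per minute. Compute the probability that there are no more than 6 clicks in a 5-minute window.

Over the interval, μ = 1.8 × 5 = 9 (a 5-minute window = 5 minutes).
P(N ≤ 6) = Σ_{j=0}^{6} e^(−μ) μ^j/j! ≈ 0.2068.

0.2068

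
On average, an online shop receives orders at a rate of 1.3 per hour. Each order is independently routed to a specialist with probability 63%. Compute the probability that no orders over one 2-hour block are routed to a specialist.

0.1944

Thinning: the orders that are routed to a specialist themselves form a Poisson process with rate 0.63 × 1.3 = 0.819 per hour.
Over the interval, μ = 0.819 × 2 = 1.638 (a 2-hour block = 2 hours).
P(N = 0) = e^(−1.638) · 1.638^0/0! ≈ 0.1944.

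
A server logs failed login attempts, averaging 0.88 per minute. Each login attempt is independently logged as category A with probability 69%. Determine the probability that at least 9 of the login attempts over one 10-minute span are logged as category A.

0.1603

Thinning: the login attempts that are logged as category A themselves form a Poisson process with rate 0.69 × 0.88 = 0.6072 per minute.
Over the interval, μ = 0.6072 × 10 = 6.072 (a 10-minute span = 10 minutes).
P(N ≥ 9) = 1 − P(N ≤ 8) ≈ 0.1603.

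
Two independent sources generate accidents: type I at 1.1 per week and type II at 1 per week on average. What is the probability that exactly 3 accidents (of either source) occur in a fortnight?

Independent Poisson processes superpose: combined rate λ = 1.1 + 1 = 2.1 per week.
Over the interval, μ = 2.1 × 2 = 4.2 (a fortnight = 2 weeks).
P(N = 3) = e^(−4.2) · 4.2^3/3! ≈ 0.1852.

0.1852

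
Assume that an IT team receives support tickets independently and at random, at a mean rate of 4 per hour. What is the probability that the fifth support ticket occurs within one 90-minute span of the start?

0.7149

Over the interval, μ = 4 × 1.5 = 6 (a 90-minute span = 1.5 hours).
The fifth arrival falls in the interval iff at least 5 events occur there: P(S_5 ≤ t) = P(N ≥ 5) = 1 − P(N ≤ 4) ≈ 0.7149.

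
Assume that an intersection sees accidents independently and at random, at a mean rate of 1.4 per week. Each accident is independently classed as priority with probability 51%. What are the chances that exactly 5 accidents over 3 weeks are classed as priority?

0.0441

Thinning: the accidents that are classed as priority themselves form a Poisson process with rate 0.51 × 1.4 = 0.714 per week.
Over the interval, μ = 0.714 × 3 = 2.142 (3 weeks).
P(N = 5) = e^(−2.142) · 2.142^5/5! ≈ 0.0441.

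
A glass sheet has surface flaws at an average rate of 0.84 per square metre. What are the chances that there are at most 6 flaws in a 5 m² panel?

0.8675

Over the interval, μ = 0.84 × 5 = 4.2 (a 5 m² panel = 5 square metres).
P(N ≤ 6) = Σ_{j=0}^{6} e^(−μ) μ^j/j! ≈ 0.8675.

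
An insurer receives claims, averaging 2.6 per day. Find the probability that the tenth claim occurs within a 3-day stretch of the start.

0.2589

Over the interval, μ = 2.6 × 3 = 7.8 (a 3-day stretch = 3 days).
The tenth arrival falls in the interval iff at least 10 events occur there: P(S_10 ≤ t) = P(N ≥ 10) = 1 − P(N ≤ 9) ≈ 0.2589.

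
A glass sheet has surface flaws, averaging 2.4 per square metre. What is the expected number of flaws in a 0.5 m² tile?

1.2

E[N] = λt = 2.4 × 0.5 = 1.2 (a 0.5 m² tile = 0.5 square metres).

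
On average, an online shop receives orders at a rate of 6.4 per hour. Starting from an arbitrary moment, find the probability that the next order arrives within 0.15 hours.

Inter-arrival times are exponential with rate λ = 6.4 per hour.
P(T ≤ 0.15) = 1 − e^(−λt) = 1 − e^(−6.4 × 0.15) = 1 − e^(−0.96) ≈ 0.6171.

0.6171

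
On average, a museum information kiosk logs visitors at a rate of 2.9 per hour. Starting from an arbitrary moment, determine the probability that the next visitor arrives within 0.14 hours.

0.3337

Inter-arrival times are exponential with rate λ = 2.9 per hour.
P(T ≤ 0.14) = 1 − e^(−λt) = 1 − e^(−2.9 × 0.14) = 1 − e^(−0.406) ≈ 0.3337.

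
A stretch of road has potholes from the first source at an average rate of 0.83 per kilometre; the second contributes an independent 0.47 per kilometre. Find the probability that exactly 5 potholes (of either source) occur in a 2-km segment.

Independent Poisson processes superpose: combined rate λ = 0.83 + 0.47 = 1.3 per kilometre.
Over the interval, μ = 1.3 × 2 = 2.6 (a 2-km segment = 2 kilometres).
P(N = 5) = e^(−2.6) · 2.6^5/5! ≈ 0.0735.

0.0735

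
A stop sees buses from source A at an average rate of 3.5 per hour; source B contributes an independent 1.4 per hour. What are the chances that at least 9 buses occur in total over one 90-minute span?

0.3175

Independent Poisson processes superpose: combined rate λ = 3.5 + 1.4 = 4.9 per hour.
Over the interval, μ = 4.9 × 1.5 = 7.35 (a 90-minute span = 1.5 hours).
P(N ≥ 9) = 1 − P(N ≤ 8) ≈ 0.3175.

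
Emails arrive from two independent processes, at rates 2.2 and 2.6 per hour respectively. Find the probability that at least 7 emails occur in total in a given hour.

Independent Poisson processes superpose: combined rate λ = 2.2 + 2.6 = 4.8 per hour.
So μ = 4.8.
P(N ≥ 7) = 1 − P(N ≤ 6) ≈ 0.2092.

0.2092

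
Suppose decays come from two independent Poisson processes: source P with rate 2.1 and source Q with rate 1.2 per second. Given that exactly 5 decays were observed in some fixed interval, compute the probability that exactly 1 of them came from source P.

Given the total, each event is independently from source P with probability p = λ_P/(λ_P+λ_Q) = 2.1/3.3 ≈ 0.6364.
So K ~ Binomial(5, 2.1/3.3): P(K = 1) = C(5,1) · (2.1/3.3)^1 · (1.2/3.3)^4 ≈ 0.0556.

0.0556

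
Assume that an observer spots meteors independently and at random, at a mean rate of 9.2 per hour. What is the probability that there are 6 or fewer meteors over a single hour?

With mean μ = 9.2 per hour,
P(N ≤ 6) = Σ_{j=0}^{6} e^(−μ) μ^j/j! ≈ 0.1892.

0.1892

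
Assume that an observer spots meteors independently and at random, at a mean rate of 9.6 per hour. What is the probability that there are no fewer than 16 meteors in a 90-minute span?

0.3707

Over the interval, μ = 9.6 × 1.5 = 14.4 (a 90-minute span = 1.5 hours).
P(N ≥ 16) = 1 − P(N ≤ 15) = 1 − Σ_{j=0}^{15} e^(−μ) μ^j/j! ≈ 0.3707.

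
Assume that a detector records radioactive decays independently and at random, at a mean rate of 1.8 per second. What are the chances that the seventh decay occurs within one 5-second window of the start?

0.7932

Over the interval, μ = 1.8 × 5 = 9 (a 5-second window = 5 seconds).
The seventh arrival falls in the interval iff at least 7 events occur there: P(S_7 ≤ t) = P(N ≥ 7) = 1 − P(N ≤ 6) ≈ 0.7932.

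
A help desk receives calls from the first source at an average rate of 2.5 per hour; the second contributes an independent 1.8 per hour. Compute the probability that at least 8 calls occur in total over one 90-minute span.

0.3199

Independent Poisson processes superpose: combined rate λ = 2.5 + 1.8 = 4.3 per hour.
Over the interval, μ = 4.3 × 1.5 = 6.45 (a 90-minute span = 1.5 hours).
P(N ≥ 8) = 1 − P(N ≤ 7) ≈ 0.3199.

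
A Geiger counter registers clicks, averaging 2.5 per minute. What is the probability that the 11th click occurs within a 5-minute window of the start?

Over the interval, μ = 2.5 × 5 = 12.5 (a 5-minute window = 5 minutes).
The 11th arrival falls in the interval iff at least 11 events occur there: P(S_11 ≤ t) = P(N ≥ 11) = 1 − P(N ≤ 10) ≈ 0.7029.

0.7029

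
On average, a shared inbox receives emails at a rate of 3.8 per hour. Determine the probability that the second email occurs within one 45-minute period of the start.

Over the interval, μ = 3.8 × 0.75 = 2.85 (a 45-minute period = 0.75 hours).
The second arrival falls in the interval iff at least 2 events occur there: P(S_2 ≤ t) = P(N ≥ 2) = 1 − P(N ≤ 1) ≈ 0.7773.

0.7773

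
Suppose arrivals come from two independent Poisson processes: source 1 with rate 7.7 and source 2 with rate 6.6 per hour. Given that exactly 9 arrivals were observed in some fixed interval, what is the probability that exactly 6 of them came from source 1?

0.2013

Given the total, each event is independently from source 1 with probability p = λ_1/(λ_1+λ_2) = 7.7/14.3 ≈ 0.5385.
So K ~ Binomial(9, 7.7/14.3): P(K = 6) = C(9,6) · (7.7/14.3)^6 · (6.6/14.3)^3 ≈ 0.2013.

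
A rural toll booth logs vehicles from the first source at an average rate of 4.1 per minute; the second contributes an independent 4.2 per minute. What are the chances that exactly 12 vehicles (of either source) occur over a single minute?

0.0555

Independent Poisson processes superpose: combined rate λ = 4.1 + 4.2 = 8.3 per minute.
So μ = 8.3.
P(N = 12) = e^(−8.3) · 8.3^12/12! ≈ 0.0555.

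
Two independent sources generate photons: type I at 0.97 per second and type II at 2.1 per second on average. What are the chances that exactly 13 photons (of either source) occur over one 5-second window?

0.0909

Independent Poisson processes superpose: combined rate λ = 0.97 + 2.1 = 3.07 per second.
Over the interval, μ = 3.07 × 5 = 15.35 (a 5-second window = 5 seconds).
P(N = 13) = e^(−15.35) · 15.35^13/13! ≈ 0.0909.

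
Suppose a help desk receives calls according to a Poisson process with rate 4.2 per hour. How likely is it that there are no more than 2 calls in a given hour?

0.2102

With mean μ = 4.2 per hour,
P(N ≤ 2) = Σ_{j=0}^{2} e^(−μ) μ^j/j! ≈ 0.2102.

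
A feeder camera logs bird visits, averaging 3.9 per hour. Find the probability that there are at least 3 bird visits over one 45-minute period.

Over the interval, μ = 3.9 × 0.75 = 2.925 (a 45-minute period = 0.75 hours).
P(N ≥ 3) = 1 − P(N ≤ 2) = 1 − Σ_{j=0}^{2} e^(−μ) μ^j/j! ≈ 0.5598.

0.5598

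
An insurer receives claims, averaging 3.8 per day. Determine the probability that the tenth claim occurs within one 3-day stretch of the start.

Over the interval, μ = 3.8 × 3 = 11.4 (a 3-day stretch = 3 days).
The tenth arrival falls in the interval iff at least 10 events occur there: P(S_10 ≤ t) = P(N ≥ 10) = 1 − P(N ≤ 9) ≈ 0.7013.

0.7013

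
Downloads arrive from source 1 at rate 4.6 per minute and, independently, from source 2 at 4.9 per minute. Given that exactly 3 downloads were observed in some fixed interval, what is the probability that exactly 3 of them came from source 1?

Given the total, each event is independently from source 1 with probability p = λ_1/(λ_1+λ_2) = 4.6/9.5 ≈ 0.4842.
So K ~ Binomial(3, 4.6/9.5): P(K = 3) = C(3,3) · (4.6/9.5)^3 · (4.9/9.5)^0 ≈ 0.1135.

0.1135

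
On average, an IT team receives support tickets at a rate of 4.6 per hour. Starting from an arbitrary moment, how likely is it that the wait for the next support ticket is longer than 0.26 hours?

0.3024

The wait for the next event is exponential with rate λ = 4.6 per hour.
P(T > 0.26) = e^(−λt) = e^(−4.6 × 0.26) = e^(−1.196) ≈ 0.3024.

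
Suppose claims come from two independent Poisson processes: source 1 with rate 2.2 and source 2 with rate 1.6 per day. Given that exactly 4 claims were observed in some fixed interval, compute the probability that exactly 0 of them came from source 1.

0.0314

Given the total, each event is independently from source 1 with probability p = λ_1/(λ_1+λ_2) = 2.2/3.8 ≈ 0.5789.
So K ~ Binomial(4, 2.2/3.8): P(K = 0) = C(4,0) · (2.2/3.8)^0 · (1.6/3.8)^4 ≈ 0.0314.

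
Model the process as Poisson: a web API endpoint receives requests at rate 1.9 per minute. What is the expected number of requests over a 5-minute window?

E[N] = λt = 1.9 × 5 = 9.5 (a 5-minute window = 5 minutes).

9.5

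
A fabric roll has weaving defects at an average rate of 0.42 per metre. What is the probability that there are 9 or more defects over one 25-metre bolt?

0.7206

Over the interval, μ = 0.42 × 25 = 10.5 (a 25-metre bolt = 25 metres).
P(N ≥ 9) = 1 − P(N ≤ 8) = 1 − Σ_{j=0}^{8} e^(−μ) μ^j/j! ≈ 0.7206.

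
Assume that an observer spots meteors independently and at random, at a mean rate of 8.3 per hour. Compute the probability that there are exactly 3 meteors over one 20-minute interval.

0.2219

Over the interval, μ = 8.3 × 1/3 ≈ 2.76667 (a 20-minute interval = 1/3 hours).
P(N = 3) = e^(−μ) μ^3/3! = e^(−2.76667) · 2.76667^3/6 ≈ 0.2219.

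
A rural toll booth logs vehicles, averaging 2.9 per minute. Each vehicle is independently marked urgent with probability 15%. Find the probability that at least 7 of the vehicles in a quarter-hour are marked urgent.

0.4774

Thinning: the vehicles that are marked urgent themselves form a Poisson process with rate 0.15 × 2.9 = 0.435 per minute.
Over the interval, μ = 0.435 × 15 = 6.525 (a quarter-hour = 15 minutes).
P(N ≥ 7) = 1 − P(N ≤ 6) ≈ 0.4774.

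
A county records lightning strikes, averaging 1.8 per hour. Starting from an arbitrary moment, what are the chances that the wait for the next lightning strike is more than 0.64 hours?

The wait for the next event is exponential with rate λ = 1.8 per hour.
P(T > 0.64) = e^(−λt) = e^(−1.8 × 0.64) = e^(−1.152) ≈ 0.3160.

0.3160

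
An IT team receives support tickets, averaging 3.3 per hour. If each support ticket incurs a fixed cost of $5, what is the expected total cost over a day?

$396

E[N] = 3.3 × 24 = 79.2 (a day = 24 hours); E[cost] = 79.2 × $5 = $396.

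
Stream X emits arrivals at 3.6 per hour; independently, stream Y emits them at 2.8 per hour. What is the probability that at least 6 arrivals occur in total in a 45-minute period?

Independent Poisson processes superpose: combined rate λ = 3.6 + 2.8 = 6.4 per hour.
Over the interval, μ = 6.4 × 0.75 = 4.8 (a 45-minute period = 0.75 hours).
P(N ≥ 6) = 1 − P(N ≤ 5) ≈ 0.3490.

0.3490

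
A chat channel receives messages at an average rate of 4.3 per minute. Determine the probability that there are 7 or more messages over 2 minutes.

Over the interval, μ = 4.3 × 2 = 8.6 (2 minutes).
P(N ≥ 7) = 1 − P(N ≤ 6) = 1 − Σ_{j=0}^{6} e^(−μ) μ^j/j! ≈ 0.7543.

0.7543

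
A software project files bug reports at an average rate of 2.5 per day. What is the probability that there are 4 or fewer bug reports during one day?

With mean μ = 2.5 per day,
P(N ≤ 4) = Σ_{j=0}^{4} e^(−μ) μ^j/j! ≈ 0.8912.

0.8912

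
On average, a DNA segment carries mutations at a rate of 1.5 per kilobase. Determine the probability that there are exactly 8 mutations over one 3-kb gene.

0.0463

Over the interval, μ = 1.5 × 3 = 4.5 (a 3-kb gene = 3 kilobases).
P(N = 8) = e^(−μ) μ^8/8! = e^(−4.5) · 4.5^8/40320 ≈ 0.0463.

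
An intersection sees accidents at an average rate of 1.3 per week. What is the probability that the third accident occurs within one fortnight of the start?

Over the interval, μ = 1.3 × 2 = 2.6 (a fortnight = 2 weeks).
The third arrival falls in the interval iff at least 3 events occur there: P(S_3 ≤ t) = P(N ≥ 3) = 1 − P(N ≤ 2) ≈ 0.4816.

0.4816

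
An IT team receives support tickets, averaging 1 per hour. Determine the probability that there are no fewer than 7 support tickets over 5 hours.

0.2378

Over the interval, μ = 1 × 5 = 5 (5 hours).
P(N ≥ 7) = 1 − P(N ≤ 6) = 1 − Σ_{j=0}^{6} e^(−μ) μ^j/j! ≈ 0.2378.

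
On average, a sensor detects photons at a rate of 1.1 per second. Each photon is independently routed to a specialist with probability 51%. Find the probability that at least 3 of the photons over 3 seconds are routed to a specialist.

Thinning: the photons that are routed to a specialist themselves form a Poisson process with rate 0.51 × 1.1 = 0.561 per second.
Over the interval, μ = 0.561 × 3 = 1.683 (3 seconds).
P(N ≥ 3) = 1 − P(N ≤ 2) ≈ 0.2383.

0.2383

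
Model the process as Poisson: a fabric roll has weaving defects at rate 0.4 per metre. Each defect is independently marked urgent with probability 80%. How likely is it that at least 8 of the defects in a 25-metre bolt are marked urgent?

Thinning: the defects that are marked urgent themselves form a Poisson process with rate 0.8 × 0.4 = 0.32 per metre.
Over the interval, μ = 0.32 × 25 = 8 (a 25-metre bolt = 25 metres).
P(N ≥ 8) = 1 − P(N ≤ 7) ≈ 0.5470.

0.5470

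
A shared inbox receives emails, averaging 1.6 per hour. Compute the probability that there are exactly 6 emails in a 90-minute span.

0.0241

Over the interval, μ = 1.6 × 1.5 = 2.4 (a 90-minute span = 1.5 hours).
P(N = 6) = e^(−μ) μ^6/6! = e^(−2.4) · 2.4^6/720 ≈ 0.0241.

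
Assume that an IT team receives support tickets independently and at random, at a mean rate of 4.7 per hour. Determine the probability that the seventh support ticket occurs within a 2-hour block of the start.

Over the interval, μ = 4.7 × 2 = 9.4 (a 2-hour block = 2 hours).
The seventh arrival falls in the interval iff at least 7 events occur there: P(S_7 ≤ t) = P(N ≥ 7) = 1 − P(N ≤ 6) ≈ 0.8273.

0.8273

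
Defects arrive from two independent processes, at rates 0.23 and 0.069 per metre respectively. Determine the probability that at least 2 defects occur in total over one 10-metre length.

0.7994

Independent Poisson processes superpose: combined rate λ = 0.23 + 0.069 = 0.299 per metre.
Over the interval, μ = 0.299 × 10 = 2.99 (a 10-metre length = 10 metres).
P(N ≥ 2) = 1 − P(N ≤ 1) ≈ 0.7994.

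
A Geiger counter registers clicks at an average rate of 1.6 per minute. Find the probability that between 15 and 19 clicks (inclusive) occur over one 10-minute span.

Over the interval, μ = 1.6 × 10 = 16 (a 10-minute span = 10 minutes).
P(15 ≤ N ≤ 19) = Σ_{j=15}^{19} e^(−16) · 16^j/j! ≈ 0.4447.

0.4447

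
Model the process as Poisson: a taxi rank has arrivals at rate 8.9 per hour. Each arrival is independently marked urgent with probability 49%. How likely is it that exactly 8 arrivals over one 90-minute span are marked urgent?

0.1199

Thinning: the arrivals that are marked urgent themselves form a Poisson process with rate 0.49 × 8.9 = 4.361 per hour.
Over the interval, μ = 4.361 × 1.5 = 6.5415 (a 90-minute span = 1.5 hours).
P(N = 8) = e^(−6.5415) · 6.5415^8/8! ≈ 0.1199.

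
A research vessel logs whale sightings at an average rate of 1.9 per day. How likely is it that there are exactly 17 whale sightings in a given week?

0.0600

Over the interval, μ = 1.9 × 7 = 13.3 (a week = 7 days).
P(N = 17) = e^(−μ) μ^17/17! = e^(−13.3) · 13.3^17/355687428096000 ≈ 0.0600.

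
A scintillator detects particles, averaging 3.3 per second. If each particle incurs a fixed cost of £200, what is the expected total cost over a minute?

E[N] = 3.3 × 60 = 198 (a minute = 60 seconds); E[cost] = 198 × £200 = £39600.

£39600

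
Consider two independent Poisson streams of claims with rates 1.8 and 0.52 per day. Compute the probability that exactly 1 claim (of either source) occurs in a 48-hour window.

0.0448

Independent Poisson processes superpose: combined rate λ = 1.8 + 0.52 = 2.32 per day.
Over the interval, μ = 2.32 × 2 = 4.64 (a 48-hour window = 2 days).
P(N = 1) = e^(−4.64) · 4.64^1/1! ≈ 0.0448.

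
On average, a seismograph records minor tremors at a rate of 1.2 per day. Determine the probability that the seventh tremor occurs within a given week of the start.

0.7330

Over the interval, μ = 1.2 × 7 = 8.4 (a week = 7 days).
The seventh arrival falls in the interval iff at least 7 events occur there: P(S_7 ≤ t) = P(N ≥ 7) = 1 − P(N ≤ 6) ≈ 0.7330.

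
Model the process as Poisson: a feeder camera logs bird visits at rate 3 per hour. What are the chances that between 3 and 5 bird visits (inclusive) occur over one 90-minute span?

Over the interval, μ = 3 × 1.5 = 4.5 (a 90-minute span = 1.5 hours).
P(3 ≤ N ≤ 5) = Σ_{j=3}^{5} e^(−4.5) · 4.5^j/j! ≈ 0.5294.

0.5294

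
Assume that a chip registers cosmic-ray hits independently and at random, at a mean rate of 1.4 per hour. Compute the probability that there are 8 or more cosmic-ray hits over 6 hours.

Over the interval, μ = 1.4 × 6 = 8.4 (6 hours).
P(N ≥ 8) = 1 − P(N ≤ 7) = 1 − Σ_{j=0}^{7} e^(−μ) μ^j/j! ≈ 0.6013.

0.6013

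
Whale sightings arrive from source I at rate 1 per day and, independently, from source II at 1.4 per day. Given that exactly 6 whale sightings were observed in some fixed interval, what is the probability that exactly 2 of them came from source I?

0.3015

Given the total, each event is independently from source I with probability p = λ_I/(λ_I+λ_II) = 1/2.4 ≈ 0.4167.
So K ~ Binomial(6, 1/2.4): P(K = 2) = C(6,2) · (1/2.4)^2 · (1.4/2.4)^4 ≈ 0.3015.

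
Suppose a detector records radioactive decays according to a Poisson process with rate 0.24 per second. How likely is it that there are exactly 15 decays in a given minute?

0.1012

Over the interval, μ = 0.24 × 60 = 14.4 (a minute = 60 seconds).
P(N = 15) = e^(−μ) μ^15/15! = e^(−14.4) · 14.4^15/1307674368000 ≈ 0.1012.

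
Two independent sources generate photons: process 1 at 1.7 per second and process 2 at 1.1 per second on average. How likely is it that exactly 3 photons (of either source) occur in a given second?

Independent Poisson processes superpose: combined rate λ = 1.7 + 1.1 = 2.8 per second.
So μ = 2.8.
P(N = 3) = e^(−2.8) · 2.8^3/3! ≈ 0.2225.

0.2225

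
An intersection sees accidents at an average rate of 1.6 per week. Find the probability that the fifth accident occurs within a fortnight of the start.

0.2194

Over the interval, μ = 1.6 × 2 = 3.2 (a fortnight = 2 weeks).
The fifth arrival falls in the interval iff at least 5 events occur there: P(S_5 ≤ t) = P(N ≥ 5) = 1 − P(N ≤ 4) ≈ 0.2194.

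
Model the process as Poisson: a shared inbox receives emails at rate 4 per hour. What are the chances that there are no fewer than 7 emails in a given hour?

0.1107

With mean μ = 4 per hour,
P(N ≥ 7) = 1 − P(N ≤ 6) = 1 − Σ_{j=0}^{6} e^(−μ) μ^j/j! ≈ 0.1107.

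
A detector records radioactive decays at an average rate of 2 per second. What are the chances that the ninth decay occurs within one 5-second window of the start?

0.6672

Over the interval, μ = 2 × 5 = 10 (a 5-second window = 5 seconds).
The ninth arrival falls in the interval iff at least 9 events occur there: P(S_9 ≤ t) = P(N ≥ 9) = 1 − P(N ≤ 8) ≈ 0.6672.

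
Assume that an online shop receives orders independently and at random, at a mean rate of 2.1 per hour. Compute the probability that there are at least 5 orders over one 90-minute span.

Over the interval, μ = 2.1 × 1.5 = 3.15 (a 90-minute span = 1.5 hours).
P(N ≥ 5) = 1 − P(N ≤ 4) = 1 − Σ_{j=0}^{4} e^(−μ) μ^j/j! ≈ 0.2105.

0.2105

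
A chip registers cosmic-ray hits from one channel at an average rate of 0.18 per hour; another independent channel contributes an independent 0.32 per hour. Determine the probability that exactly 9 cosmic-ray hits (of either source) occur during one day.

0.0874

Independent Poisson processes superpose: combined rate λ = 0.18 + 0.32 = 0.5 per hour.
Over the interval, μ = 0.5 × 24 = 12 (a day = 24 hours).
P(N = 9) = e^(−12) · 12^9/9! ≈ 0.0874.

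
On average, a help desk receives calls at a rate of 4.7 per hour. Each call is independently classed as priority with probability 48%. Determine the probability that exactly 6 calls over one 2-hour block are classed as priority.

Thinning: the calls that are classed as priority themselves form a Poisson process with rate 0.48 × 4.7 = 2.256 per hour.
Over the interval, μ = 2.256 × 2 = 4.512 (a 2-hour block = 2 hours).
P(N = 6) = e^(−4.512) · 4.512^6/6! ≈ 0.1286.

0.1286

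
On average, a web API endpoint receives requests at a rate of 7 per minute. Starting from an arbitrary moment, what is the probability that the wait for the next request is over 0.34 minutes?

0.0926

The wait for the next event is exponential with rate λ = 7 per minute.
P(T > 0.34) = e^(−λt) = e^(−7 × 0.34) = e^(−2.38) ≈ 0.0926.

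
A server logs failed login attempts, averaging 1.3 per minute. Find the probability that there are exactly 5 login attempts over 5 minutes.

Over the interval, μ = 1.3 × 5 = 6.5 (5 minutes).
P(N = 5) = e^(−μ) μ^5/5! = e^(−6.5) · 6.5^5/120 ≈ 0.1454.

0.1454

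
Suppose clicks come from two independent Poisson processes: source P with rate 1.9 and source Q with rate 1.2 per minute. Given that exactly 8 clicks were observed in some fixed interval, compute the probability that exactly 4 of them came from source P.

0.2218

Given the total, each event is independently from source P with probability p = λ_P/(λ_P+λ_Q) = 1.9/3.1 ≈ 0.6129.
So K ~ Binomial(8, 1.9/3.1): P(K = 4) = C(8,4) · (1.9/3.1)^4 · (1.2/3.1)^4 ≈ 0.2218.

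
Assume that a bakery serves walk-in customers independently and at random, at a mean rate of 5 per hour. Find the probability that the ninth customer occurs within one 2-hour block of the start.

0.6672

Over the interval, μ = 5 × 2 = 10 (a 2-hour block = 2 hours).
The ninth arrival falls in the interval iff at least 9 events occur there: P(S_9 ≤ t) = P(N ≥ 9) = 1 − P(N ≤ 8) ≈ 0.6672.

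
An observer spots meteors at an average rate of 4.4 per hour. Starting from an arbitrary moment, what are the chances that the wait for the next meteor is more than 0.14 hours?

The wait for the next event is exponential with rate λ = 4.4 per hour.
P(T > 0.14) = e^(−λt) = e^(−4.4 × 0.14) = e^(−0.616) ≈ 0.5401.

0.5401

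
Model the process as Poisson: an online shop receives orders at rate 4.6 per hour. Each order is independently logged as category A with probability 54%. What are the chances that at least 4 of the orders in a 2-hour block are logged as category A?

Thinning: the orders that are logged as category A themselves form a Poisson process with rate 0.54 × 4.6 = 2.484 per hour.
Over the interval, μ = 2.484 × 2 = 4.968 (a 2-hour block = 2 hours).
P(N ≥ 4) = 1 − P(N ≤ 3) ≈ 0.7305.

0.7305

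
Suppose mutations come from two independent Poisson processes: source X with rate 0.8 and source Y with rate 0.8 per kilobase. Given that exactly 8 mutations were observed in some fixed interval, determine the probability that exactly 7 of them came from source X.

0.0312

Given the total, each event is independently from source X with probability p = λ_X/(λ_X+λ_Y) = 0.8/1.6 = 0.5000.
So K ~ Binomial(8, 0.8/1.6): P(K = 7) = C(8,7) · (0.8/1.6)^7 · (0.8/1.6)^1 ≈ 0.0312.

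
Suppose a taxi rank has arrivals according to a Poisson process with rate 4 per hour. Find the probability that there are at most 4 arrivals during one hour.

0.6288

With mean μ = 4 per hour,
P(N ≤ 4) = Σ_{j=0}^{4} e^(−μ) μ^j/j! ≈ 0.6288.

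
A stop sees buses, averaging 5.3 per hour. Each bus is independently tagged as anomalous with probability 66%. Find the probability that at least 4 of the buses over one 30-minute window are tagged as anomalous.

0.1007

Thinning: the buses that are tagged as anomalous themselves form a Poisson process with rate 0.66 × 5.3 = 3.498 per hour.
Over the interval, μ = 3.498 × 0.5 = 1.749 (a 30-minute window = 0.5 hours).
P(N ≥ 4) = 1 − P(N ≤ 3) ≈ 0.1007.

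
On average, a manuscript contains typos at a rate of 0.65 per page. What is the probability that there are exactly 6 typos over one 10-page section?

0.1575

Over the interval, μ = 0.65 × 10 = 6.5 (a 10-page section = 10 pages).
P(N = 6) = e^(−μ) μ^6/6! = e^(−6.5) · 6.5^6/720 ≈ 0.1575.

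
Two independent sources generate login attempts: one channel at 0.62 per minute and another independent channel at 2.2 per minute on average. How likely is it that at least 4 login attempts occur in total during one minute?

0.3125

Independent Poisson processes superpose: combined rate λ = 0.62 + 2.2 = 2.82 per minute.
So μ = 2.82.
P(N ≥ 4) = 1 − P(N ≤ 3) ≈ 0.3125.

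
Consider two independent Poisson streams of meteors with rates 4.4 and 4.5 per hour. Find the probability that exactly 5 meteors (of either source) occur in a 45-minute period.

Independent Poisson processes superpose: combined rate λ = 4.4 + 4.5 = 8.9 per hour.
Over the interval, μ = 8.9 × 0.75 = 6.675 (a 45-minute period = 0.75 hours).
P(N = 5) = e^(−6.675) · 6.675^5/5! ≈ 0.1394.

0.1394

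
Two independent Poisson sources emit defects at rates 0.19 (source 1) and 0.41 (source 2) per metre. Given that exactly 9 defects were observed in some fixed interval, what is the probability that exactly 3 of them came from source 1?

0.2716

Given the total, each event is independently from source 1 with probability p = λ_1/(λ_1+λ_2) = 0.19/0.6 ≈ 0.3167.
So K ~ Binomial(9, 0.19/0.6): P(K = 3) = C(9,3) · (0.19/0.6)^3 · (0.41/0.6)^6 ≈ 0.2716.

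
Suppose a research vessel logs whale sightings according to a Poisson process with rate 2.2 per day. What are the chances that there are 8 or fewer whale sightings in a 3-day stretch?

0.7796

Over the interval, μ = 2.2 × 3 = 6.6 (a 3-day stretch = 3 days).
P(N ≤ 8) = Σ_{j=0}^{8} e^(−μ) μ^j/j! ≈ 0.7796.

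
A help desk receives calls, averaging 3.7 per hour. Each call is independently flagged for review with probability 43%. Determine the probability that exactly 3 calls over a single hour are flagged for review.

0.1367

Thinning: the calls that are flagged for review themselves form a Poisson process with rate 0.43 × 3.7 = 1.591 per hour.
So μ = 1.591.
P(N = 3) = e^(−1.591) · 1.591^3/3! ≈ 0.1367.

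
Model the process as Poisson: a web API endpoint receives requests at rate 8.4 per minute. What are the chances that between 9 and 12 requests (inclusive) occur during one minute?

With mean μ = 8.4 per minute,
P(9 ≤ N ≤ 12) = Σ_{j=9}^{12} e^(−8.4) · 8.4^j/j! ≈ 0.3781.

0.3781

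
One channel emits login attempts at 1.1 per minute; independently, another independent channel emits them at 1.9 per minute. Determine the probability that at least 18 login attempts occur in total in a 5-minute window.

0.2511

Independent Poisson processes superpose: combined rate λ = 1.1 + 1.9 = 3 per minute.
Over the interval, μ = 3 × 5 = 15 (a 5-minute window = 5 minutes).
P(N ≥ 18) = 1 − P(N ≤ 17) ≈ 0.2511.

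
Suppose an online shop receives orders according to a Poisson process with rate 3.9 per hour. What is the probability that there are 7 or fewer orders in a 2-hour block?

Over the interval, μ = 3.9 × 2 = 7.8 (a 2-hour block = 2 hours).
P(N ≤ 7) = Σ_{j=0}^{7} e^(−μ) μ^j/j! ≈ 0.4812.

0.4812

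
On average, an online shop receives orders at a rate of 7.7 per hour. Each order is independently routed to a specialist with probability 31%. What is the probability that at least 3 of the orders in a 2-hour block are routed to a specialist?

Thinning: the orders that are routed to a specialist themselves form a Poisson process with rate 0.31 × 7.7 = 2.387 per hour.
Over the interval, μ = 2.387 × 2 = 4.774 (a 2-hour block = 2 hours).
P(N ≥ 3) = 1 − P(N ≤ 2) ≈ 0.8550.

0.8550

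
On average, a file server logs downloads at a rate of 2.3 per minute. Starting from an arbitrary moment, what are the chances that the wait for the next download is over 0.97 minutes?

The wait for the next event is exponential with rate λ = 2.3 per minute.
P(T > 0.97) = e^(−λt) = e^(−2.3 × 0.97) = e^(−2.231) ≈ 0.1074.

0.1074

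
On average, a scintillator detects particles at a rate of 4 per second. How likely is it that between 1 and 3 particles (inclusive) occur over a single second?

0.4152

With mean μ = 4 per second,
P(1 ≤ N ≤ 3) = Σ_{j=1}^{3} e^(−4) · 4^j/j! ≈ 0.4152.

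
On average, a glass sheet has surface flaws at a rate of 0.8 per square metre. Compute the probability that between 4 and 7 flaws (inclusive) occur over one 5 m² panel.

Over the interval, μ = 0.8 × 5 = 4 (a 5 m² panel = 5 square metres).
P(4 ≤ N ≤ 7) = Σ_{j=4}^{7} e^(−4) · 4^j/j! ≈ 0.5154.

0.5154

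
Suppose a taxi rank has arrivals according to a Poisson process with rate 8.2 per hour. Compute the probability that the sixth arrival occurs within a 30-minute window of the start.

0.2307

Over the interval, μ = 8.2 × 0.5 = 4.1 (a 30-minute window = 0.5 hours).
The sixth arrival falls in the interval iff at least 6 events occur there: P(S_6 ≤ t) = P(N ≥ 6) = 1 − P(N ≤ 5) ≈ 0.2307.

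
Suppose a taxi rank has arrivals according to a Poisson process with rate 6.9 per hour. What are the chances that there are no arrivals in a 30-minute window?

Over the interval, μ = 6.9 × 0.5 = 3.45 (a 30-minute window = 0.5 hours).
P(N = 0) = e^(−μ) μ^0/0! = e^(−3.45) · 3.45^0/1 ≈ 0.0317.

0.0317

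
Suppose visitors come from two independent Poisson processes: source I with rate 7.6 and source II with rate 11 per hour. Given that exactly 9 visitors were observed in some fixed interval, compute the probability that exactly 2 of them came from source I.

Given the total, each event is independently from source I with probability p = λ_I/(λ_I+λ_II) = 7.6/18.6 ≈ 0.4086.
So K ~ Binomial(9, 7.6/18.6): P(K = 2) = C(9,2) · (7.6/18.6)^2 · (11/18.6)^7 ≈ 0.1521.

0.1521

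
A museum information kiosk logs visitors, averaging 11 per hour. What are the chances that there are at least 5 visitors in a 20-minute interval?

Over the interval, μ = 11 × 1/3 ≈ 3.66667 (a 20-minute interval = 1/3 hours).
P(N ≥ 5) = 1 − P(N ≤ 4) = 1 − Σ_{j=0}^{4} e^(−μ) μ^j/j! ≈ 0.3064.

0.3064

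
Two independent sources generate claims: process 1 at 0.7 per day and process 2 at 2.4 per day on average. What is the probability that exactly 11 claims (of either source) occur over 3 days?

0.1031

Independent Poisson processes superpose: combined rate λ = 0.7 + 2.4 = 3.1 per day.
Over the interval, μ = 3.1 × 3 = 9.3 (3 days).
P(N = 11) = e^(−9.3) · 9.3^11/11! ≈ 0.1031.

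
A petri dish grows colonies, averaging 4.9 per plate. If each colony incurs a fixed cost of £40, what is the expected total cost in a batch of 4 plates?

E[N] = 4.9 × 4 = 19.6 (a batch of 4 plates = 4 plates); E[cost] = 19.6 × £40 = £784.

£784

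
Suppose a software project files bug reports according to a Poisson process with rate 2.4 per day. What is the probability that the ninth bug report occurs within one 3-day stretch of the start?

Over the interval, μ = 2.4 × 3 = 7.2 (a 3-day stretch = 3 days).
The ninth arrival falls in the interval iff at least 9 events occur there: P(S_9 ≤ t) = P(N ≥ 9) = 1 − P(N ≤ 8) ≈ 0.2973.

0.2973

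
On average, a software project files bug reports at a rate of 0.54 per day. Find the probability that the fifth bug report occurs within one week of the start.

Over the interval, μ = 0.54 × 7 = 3.78 (a week = 7 days).
The fifth arrival falls in the interval iff at least 5 events occur there: P(S_5 ≤ t) = P(N ≥ 5) = 1 − P(N ≤ 4) ≈ 0.3283.

0.3283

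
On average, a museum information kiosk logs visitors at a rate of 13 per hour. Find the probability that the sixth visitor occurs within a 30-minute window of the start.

Over the interval, μ = 13 × 0.5 = 6.5 (a 30-minute window = 0.5 hours).
The sixth arrival falls in the interval iff at least 6 events occur there: P(S_6 ≤ t) = P(N ≥ 6) = 1 − P(N ≤ 5) ≈ 0.6310.

0.6310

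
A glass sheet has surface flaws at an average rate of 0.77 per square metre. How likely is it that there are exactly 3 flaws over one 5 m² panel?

Over the interval, μ = 0.77 × 5 = 3.85 (a 5 m² panel = 5 square metres).
P(N = 3) = e^(−μ) μ^3/3! = e^(−3.85) · 3.85^3/6 ≈ 0.2024.

0.2024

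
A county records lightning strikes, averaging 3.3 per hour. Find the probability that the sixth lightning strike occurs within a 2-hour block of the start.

Over the interval, μ = 3.3 × 2 = 6.6 (a 2-hour block = 2 hours).
The sixth arrival falls in the interval iff at least 6 events occur there: P(S_6 ≤ t) = P(N ≥ 6) = 1 − P(N ≤ 5) ≈ 0.6453.

0.6453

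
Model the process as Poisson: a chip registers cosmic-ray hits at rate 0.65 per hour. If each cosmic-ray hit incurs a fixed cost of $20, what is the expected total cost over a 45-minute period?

E[N] = 0.65 × 0.75 = 0.4875 (a 45-minute period = 0.75 hours); E[cost] = 0.4875 × $20 = $9.75.

$9.75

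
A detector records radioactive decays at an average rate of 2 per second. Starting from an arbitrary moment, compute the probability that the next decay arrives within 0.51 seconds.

Inter-arrival times are exponential with rate λ = 2 per second.
P(T ≤ 0.51) = 1 − e^(−λt) = 1 − e^(−2 × 0.51) = 1 − e^(−1.02) ≈ 0.6394.

0.6394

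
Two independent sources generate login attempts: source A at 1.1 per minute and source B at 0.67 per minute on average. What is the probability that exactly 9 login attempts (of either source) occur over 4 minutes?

Independent Poisson processes superpose: combined rate λ = 1.1 + 0.67 = 1.77 per minute.
Over the interval, μ = 1.77 × 4 = 7.08 (4 minutes).
P(N = 9) = e^(−7.08) · 7.08^9/9! ≈ 0.1037.

0.1037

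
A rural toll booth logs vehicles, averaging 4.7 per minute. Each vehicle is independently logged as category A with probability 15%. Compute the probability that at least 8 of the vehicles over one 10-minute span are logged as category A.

0.4087

Thinning: the vehicles that are logged as category A themselves form a Poisson process with rate 0.15 × 4.7 = 0.705 per minute.
Over the interval, μ = 0.705 × 10 = 7.05 (a 10-minute span = 10 minutes).
P(N ≥ 8) = 1 − P(N ≤ 7) ≈ 0.4087.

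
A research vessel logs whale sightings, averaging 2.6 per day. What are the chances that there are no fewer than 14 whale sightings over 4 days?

Over the interval, μ = 2.6 × 4 = 10.4 (4 days).
P(N ≥ 14) = 1 − P(N ≤ 13) = 1 − Σ_{j=0}^{13} e^(−μ) μ^j/j! ≈ 0.1664.

0.1664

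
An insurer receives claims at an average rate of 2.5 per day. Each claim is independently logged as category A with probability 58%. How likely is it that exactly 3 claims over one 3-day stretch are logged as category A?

0.1771

Thinning: the claims that are logged as category A themselves form a Poisson process with rate 0.58 × 2.5 = 1.45 per day.
Over the interval, μ = 1.45 × 3 = 4.35 (a 3-day stretch = 3 days).
P(N = 3) = e^(−4.35) · 4.35^3/3! ≈ 0.1771.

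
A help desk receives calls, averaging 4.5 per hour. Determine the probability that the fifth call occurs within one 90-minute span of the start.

Over the interval, μ = 4.5 × 1.5 = 6.75 (a 90-minute span = 1.5 hours).
The fifth arrival falls in the interval iff at least 5 events occur there: P(S_5 ≤ t) = P(N ≥ 5) = 1 − P(N ≤ 4) ≈ 0.8030.

0.8030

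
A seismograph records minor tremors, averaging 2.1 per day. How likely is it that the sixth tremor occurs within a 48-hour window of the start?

Over the interval, μ = 2.1 × 2 = 4.2 (a 48-hour window = 2 days).
The sixth arrival falls in the interval iff at least 6 events occur there: P(S_6 ≤ t) = P(N ≥ 6) = 1 − P(N ≤ 5) ≈ 0.2469.

0.2469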